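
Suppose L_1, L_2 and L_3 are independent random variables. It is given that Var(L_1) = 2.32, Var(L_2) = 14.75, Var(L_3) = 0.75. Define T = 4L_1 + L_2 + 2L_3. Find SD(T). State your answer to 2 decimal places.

By independence, Var(T) = (4)²Var(L_1) + (1)²Var(L_2) + (2)²Var(L_3)
= (4)²·2.32 + (1)²·14.75 + (2)²·0.75 = 54.87
SD(T) = √54.87 ≈ 7.41

7.41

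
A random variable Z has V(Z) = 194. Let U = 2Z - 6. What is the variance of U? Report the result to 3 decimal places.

V(2Z - 6) = (2)²·V(Z) = 4·194 = 776

776.000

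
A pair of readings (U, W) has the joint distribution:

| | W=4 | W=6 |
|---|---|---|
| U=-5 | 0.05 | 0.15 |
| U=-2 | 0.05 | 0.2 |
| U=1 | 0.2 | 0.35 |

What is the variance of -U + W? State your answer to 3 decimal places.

E[U] = -0.95,  E[W] = 5.4,  E[UW] = -5.4
V(U) = 6.55 − (-0.95)² = 5.6475;  V(W) = 30 − (5.4)² = 0.84
Cov(U,W) = -5.4 − (-0.95)(5.4) = -0.27
V(-U + W) = (-1)²·5.6475 + (1)²·0.84 + 2·(-1)·(1)·-0.27 = 7.0275

7.028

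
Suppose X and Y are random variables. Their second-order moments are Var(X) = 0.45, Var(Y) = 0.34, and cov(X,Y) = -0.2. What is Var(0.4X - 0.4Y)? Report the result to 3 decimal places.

0.190

Var(0.4X - 0.4Y) = (0.4)²·Var(X) + (-0.4)²·Var(Y) + 2·(0.4)·(-0.4)·cov(X,Y)
= 0.16·0.45 + 0.16·0.34 + -0.32·-0.2 = 0.1904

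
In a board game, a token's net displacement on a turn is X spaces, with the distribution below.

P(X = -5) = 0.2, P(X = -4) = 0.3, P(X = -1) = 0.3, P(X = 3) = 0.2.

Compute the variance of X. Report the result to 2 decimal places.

8.29

E[X] = (-5)(0.2) + (-4)(0.3) + (-1)(0.3) + (3)(0.2) = -1.9
E[X²] = (-5)²(0.2) + (-4)²(0.3) + (-1)²(0.3) + (3)²(0.2) = 11.9
Var(X) = E[X²] − (E[X])² = 11.9 − (-1.9)² = 8.29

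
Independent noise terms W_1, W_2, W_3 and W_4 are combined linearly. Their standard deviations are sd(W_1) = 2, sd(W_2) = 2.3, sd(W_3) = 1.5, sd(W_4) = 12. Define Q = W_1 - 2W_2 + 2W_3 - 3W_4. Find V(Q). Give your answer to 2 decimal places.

1330.16

V(W_1) = 4, V(W_2) = 5.29, V(W_3) = 2.25, V(W_4) = 144
By independence, V(Q) = (1)²V(W_1) + (-2)²V(W_2) + (2)²V(W_3) + (-3)²V(W_4)
= (1)²·4 + (-2)²·5.29 + (2)²·2.25 + (-3)²·144 = 1330.16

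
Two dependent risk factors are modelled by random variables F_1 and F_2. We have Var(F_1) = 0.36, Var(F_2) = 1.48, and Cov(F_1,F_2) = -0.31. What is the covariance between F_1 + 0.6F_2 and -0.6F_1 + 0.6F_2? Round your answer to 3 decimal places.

Cov(F_1 + 0.6F_2, -0.6F_1 + 0.6F_2) = (1)(-0.6)Var(F_1) + (0.6)(0.6)Var(F_2) + [(1)(0.6) + (0.6)(-0.6)]Cov(F_1,F_2)
= -0.6·0.36 + 0.36·1.48 + 0.24·-0.31 = 0.2424

0.242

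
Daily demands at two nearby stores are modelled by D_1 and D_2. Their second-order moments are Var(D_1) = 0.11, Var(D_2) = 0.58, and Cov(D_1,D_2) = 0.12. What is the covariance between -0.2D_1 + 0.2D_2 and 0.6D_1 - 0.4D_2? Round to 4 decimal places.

Cov(-0.2D_1 + 0.2D_2, 0.6D_1 - 0.4D_2) = (-0.2)(0.6)Var(D_1) + (0.2)(-0.4)Var(D_2) + [(-0.2)(-0.4) + (0.2)(0.6)]Cov(D_1,D_2)
= -0.12·0.11 + -0.08·0.58 + 0.2·0.12 = -0.0356

-0.0356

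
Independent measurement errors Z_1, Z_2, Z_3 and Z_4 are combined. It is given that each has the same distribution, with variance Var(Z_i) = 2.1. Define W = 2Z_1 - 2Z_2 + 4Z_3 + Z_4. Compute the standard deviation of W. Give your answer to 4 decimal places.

By independence, Var(W) = (2)²Var(Z_1) + (-2)²Var(Z_2) + (4)²Var(Z_3) + (1)²Var(Z_4)
= (2)²·2.1 + (-2)²·2.1 + (4)²·2.1 + (1)²·2.1 = 52.5
SD(W) = √52.5 ≈ 7.2457

7.2457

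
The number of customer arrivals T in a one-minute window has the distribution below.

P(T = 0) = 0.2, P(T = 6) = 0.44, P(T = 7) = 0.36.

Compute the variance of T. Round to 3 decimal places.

E[T] = (0)(0.2) + (6)(0.44) + (7)(0.36) = 5.16
E[T²] = (0)²(0.2) + (6)²(0.44) + (7)²(0.36) = 33.48
var(T) = E[T²] − (E[T])² = 33.48 − (5.16)² = 6.8544

6.854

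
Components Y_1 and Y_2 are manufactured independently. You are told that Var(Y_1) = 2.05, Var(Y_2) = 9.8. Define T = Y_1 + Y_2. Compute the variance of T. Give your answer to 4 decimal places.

11.8500

By independence, Var(T) = (1)²Var(Y_1) + (1)²Var(Y_2)
= (1)²·2.05 + (1)²·9.8 = 11.85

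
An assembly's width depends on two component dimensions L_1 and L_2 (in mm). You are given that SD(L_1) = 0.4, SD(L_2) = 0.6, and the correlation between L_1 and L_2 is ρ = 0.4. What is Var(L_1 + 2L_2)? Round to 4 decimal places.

Var(L_1) = (0.4)² = 0.16;  Var(L_2) = (0.6)² = 0.36
Cov(L_1,L_2) = ρ·SD(L_1)·SD(L_2) = 0.4·0.4·0.6 = 0.096
Var(L_1 + 2L_2) = (1)²·Var(L_1) + (2)²·Var(L_2) + 2·(1)·(2)·Cov(L_1,L_2)
= 1·0.16 + 4·0.36 + 4·0.096 = 1.984

1.9840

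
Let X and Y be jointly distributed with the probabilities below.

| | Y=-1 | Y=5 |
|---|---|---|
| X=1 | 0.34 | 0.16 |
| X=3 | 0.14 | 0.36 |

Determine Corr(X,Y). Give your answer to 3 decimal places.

E[X] = 2,  E[Y] = 2.12
E[XY] = 5.44
cov(X,Y) = E[XY] − E[X]E[Y] = 5.44 − (2)(2.12) = 1.2
V(X) = 1,  V(Y) = 8.9856
ρ = 1.2 / √(1·8.9856) ≈ 0.400

0.400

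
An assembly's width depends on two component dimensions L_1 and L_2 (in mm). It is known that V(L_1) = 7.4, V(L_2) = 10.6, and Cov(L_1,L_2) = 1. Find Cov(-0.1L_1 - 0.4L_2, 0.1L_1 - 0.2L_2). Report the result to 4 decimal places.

0.7540

Cov(-0.1L_1 - 0.4L_2, 0.1L_1 - 0.2L_2) = (-0.1)(0.1)V(L_1) + (-0.4)(-0.2)V(L_2) + [(-0.1)(-0.2) + (-0.4)(0.1)]Cov(L_1,L_2)
= -0.01·7.4 + 0.08·10.6 + -0.02·1 = 0.754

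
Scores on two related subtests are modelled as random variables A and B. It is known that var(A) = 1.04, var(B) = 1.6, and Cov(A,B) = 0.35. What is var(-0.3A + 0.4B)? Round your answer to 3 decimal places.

var(-0.3A + 0.4B) = (-0.3)²·var(A) + (0.4)²·var(B) + 2·(-0.3)·(0.4)·Cov(A,B)
= 0.09·1.04 + 0.16·1.6 + -0.24·0.35 = 0.2656

0.266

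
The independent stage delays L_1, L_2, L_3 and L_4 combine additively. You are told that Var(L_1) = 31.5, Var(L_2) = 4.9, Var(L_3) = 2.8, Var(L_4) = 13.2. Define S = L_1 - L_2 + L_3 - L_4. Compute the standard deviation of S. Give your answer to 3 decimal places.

By independence, Var(S) = (1)²Var(L_1) + (-1)²Var(L_2) + (1)²Var(L_3) + (-1)²Var(L_4)
= (1)²·31.5 + (-1)²·4.9 + (1)²·2.8 + (-1)²·13.2 = 52.4
σ(S) = √52.4 ≈ 7.239

7.239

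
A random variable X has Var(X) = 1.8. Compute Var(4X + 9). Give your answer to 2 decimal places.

28.80

Var(4X + 9) = (4)²·Var(X) = 16·1.8 = 28.8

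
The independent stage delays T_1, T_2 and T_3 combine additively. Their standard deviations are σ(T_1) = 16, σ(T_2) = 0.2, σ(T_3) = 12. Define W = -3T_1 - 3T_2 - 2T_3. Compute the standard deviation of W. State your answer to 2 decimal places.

53.67

Var(T_1) = 256, Var(T_2) = 0.04, Var(T_3) = 144
By independence, Var(W) = (-3)²Var(T_1) + (-3)²Var(T_2) + (-2)²Var(T_3)
= (-3)²·256 + (-3)²·0.04 + (-2)²·144 = 2880.36
σ(W) = √2880.36 ≈ 53.67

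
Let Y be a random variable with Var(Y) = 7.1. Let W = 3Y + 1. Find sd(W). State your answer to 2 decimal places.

Var(3Y + 1) = (3)²·7.1 = 63.9
sd(W) = √63.9 ≈ 7.99

7.99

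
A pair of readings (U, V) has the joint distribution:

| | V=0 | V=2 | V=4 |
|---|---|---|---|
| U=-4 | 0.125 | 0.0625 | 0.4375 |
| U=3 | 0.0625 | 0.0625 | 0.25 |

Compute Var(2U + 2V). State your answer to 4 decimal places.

55.9375

E[U] = -1.375,  E[V] = 3,  E[UV] = -4.125
Var(U) = 13.375 − (-1.375)² = 11.484375;  Var(V) = 11.5 − (3)² = 2.5
Cov(U,V) = -4.125 − (-1.375)(3) = 0
Var(2U + 2V) = (2)²·11.484375 + (2)²·2.5 + 2·(2)·(2)·0 = 55.9375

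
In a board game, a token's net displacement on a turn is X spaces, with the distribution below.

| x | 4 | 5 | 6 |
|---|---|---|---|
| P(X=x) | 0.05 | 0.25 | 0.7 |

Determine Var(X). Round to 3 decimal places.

0.328

E[X] = (4)(0.05) + (5)(0.25) + (6)(0.7) = 5.65
E[X²] = (4)²(0.05) + (5)²(0.25) + (6)²(0.7) = 32.25
Var(X) = E[X²] − (E[X])² = 32.25 − (5.65)² = 0.3275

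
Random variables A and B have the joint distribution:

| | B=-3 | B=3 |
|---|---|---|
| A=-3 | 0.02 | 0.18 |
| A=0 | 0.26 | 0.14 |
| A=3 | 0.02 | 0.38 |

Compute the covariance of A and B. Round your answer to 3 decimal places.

E[A] = 0.6,  E[B] = 1.2
E[AB] = 1.8
cov(A,B) = E[AB] − E[A]E[B] = 1.8 − (0.6)(1.2) = 1.08

1.080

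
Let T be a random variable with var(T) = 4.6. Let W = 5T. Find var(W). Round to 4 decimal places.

115.0000

var(5T) = (5)²·var(T) = 25·4.6 = 115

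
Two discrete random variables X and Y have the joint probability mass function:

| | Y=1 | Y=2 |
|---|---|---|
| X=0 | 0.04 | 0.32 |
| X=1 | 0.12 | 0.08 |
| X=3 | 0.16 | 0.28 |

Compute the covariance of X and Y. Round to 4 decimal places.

-0.1136

E[X] = 1.52,  E[Y] = 1.68
E[XY] = 2.44
Cov(X,Y) = E[XY] − E[X]E[Y] = 2.44 − (1.52)(1.68) = -0.1136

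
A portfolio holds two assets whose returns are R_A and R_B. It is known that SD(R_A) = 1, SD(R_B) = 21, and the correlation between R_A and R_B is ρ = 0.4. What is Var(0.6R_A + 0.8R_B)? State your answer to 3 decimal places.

Var(R_A) = (1)² = 1;  Var(R_B) = (21)² = 441
Cov(R_A,R_B) = ρ·SD(R_A)·SD(R_B) = 0.4·1·21 = 8.4
Var(0.6R_A + 0.8R_B) = (0.6)²·Var(R_A) + (0.8)²·Var(R_B) + 2·(0.6)·(0.8)·Cov(R_A,R_B)
= 0.36·1 + 0.64·441 + 0.96·8.4 = 290.664

290.664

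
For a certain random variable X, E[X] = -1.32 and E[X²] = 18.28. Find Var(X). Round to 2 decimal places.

Var(X) = 18.28 − (-1.32)² = 16.5376

16.54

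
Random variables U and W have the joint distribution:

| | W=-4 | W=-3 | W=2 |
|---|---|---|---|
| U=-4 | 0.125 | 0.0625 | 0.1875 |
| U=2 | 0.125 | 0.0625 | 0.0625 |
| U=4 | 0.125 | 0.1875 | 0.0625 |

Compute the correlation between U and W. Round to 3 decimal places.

-0.292

E[U] = 0.5,  E[W] = -1.8125
E[UW] = -3.625
cov(U,W) = E[UW] − E[U]E[W] = -3.625 − (0.5)(-1.8125) = -2.71875
Var(U) = 12.75,  Var(W) = 6.77734375
ρ = -2.71875 / √(12.75·6.77734375) ≈ -0.292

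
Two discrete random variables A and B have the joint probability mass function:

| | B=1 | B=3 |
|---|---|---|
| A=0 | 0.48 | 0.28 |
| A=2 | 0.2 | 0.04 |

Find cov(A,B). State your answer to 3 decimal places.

E[A] = 0.48,  E[B] = 1.64
E[AB] = 0.64
cov(A,B) = E[AB] − E[A]E[B] = 0.64 − (0.48)(1.64) = -0.1472

-0.147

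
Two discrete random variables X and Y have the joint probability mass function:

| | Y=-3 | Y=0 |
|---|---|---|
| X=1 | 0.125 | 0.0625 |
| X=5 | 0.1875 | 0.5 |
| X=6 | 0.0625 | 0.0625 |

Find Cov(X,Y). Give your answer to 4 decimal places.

0.6094

E[X] = 4.375,  E[Y] = -1.125
E[XY] = -4.3125
Cov(X,Y) = E[XY] − E[X]E[Y] = -4.3125 − (4.375)(-1.125) = 0.609375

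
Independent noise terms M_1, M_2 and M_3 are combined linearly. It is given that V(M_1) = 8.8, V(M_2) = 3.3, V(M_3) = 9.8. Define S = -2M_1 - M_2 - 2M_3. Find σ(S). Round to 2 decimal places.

By independence, V(S) = (-2)²V(M_1) + (-1)²V(M_2) + (-2)²V(M_3)
= (-2)²·8.8 + (-1)²·3.3 + (-2)²·9.8 = 77.7
σ(S) = √77.7 ≈ 8.81

8.81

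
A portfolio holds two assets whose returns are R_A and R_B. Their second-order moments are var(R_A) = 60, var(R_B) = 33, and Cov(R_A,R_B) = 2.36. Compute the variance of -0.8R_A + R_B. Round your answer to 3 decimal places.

var(-0.8R_A + R_B) = (-0.8)²·var(R_A) + (1)²·var(R_B) + 2·(-0.8)·(1)·Cov(R_A,R_B)
= 0.64·60 + 1·33 + -1.6·2.36 = 67.624

67.624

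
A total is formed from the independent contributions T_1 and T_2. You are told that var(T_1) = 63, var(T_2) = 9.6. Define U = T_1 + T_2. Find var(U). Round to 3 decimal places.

By independence, var(U) = (1)²var(T_1) + (1)²var(T_2)
= (1)²·63 + (1)²·9.6 = 72.6

72.600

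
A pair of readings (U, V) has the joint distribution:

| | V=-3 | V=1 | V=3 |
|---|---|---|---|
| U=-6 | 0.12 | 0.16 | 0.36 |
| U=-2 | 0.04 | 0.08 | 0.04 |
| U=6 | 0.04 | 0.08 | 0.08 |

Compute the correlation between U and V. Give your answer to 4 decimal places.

-0.0760

E[U] = -2.96,  E[V] = 1.16
E[UV] = -4.24
Cov(U,V) = E[UV] − E[U]E[V] = -4.24 − (-2.96)(1.16) = -0.8064
Var(U) = 22.1184,  Var(V) = 5.0944
ρ = -0.8064 / √(22.1184·5.0944) ≈ -0.0760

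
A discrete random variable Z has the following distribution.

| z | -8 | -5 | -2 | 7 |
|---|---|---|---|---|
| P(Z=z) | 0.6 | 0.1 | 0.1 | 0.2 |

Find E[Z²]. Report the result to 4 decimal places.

51.1000

E[Z²] = (-8)²(0.6) + (-5)²(0.1) + (-2)²(0.1) + (7)²(0.2) = 51.1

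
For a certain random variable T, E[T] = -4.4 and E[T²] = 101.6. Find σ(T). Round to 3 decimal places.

9.069

Var(T) = 101.6 − (-4.4)² = 82.24
σ(T) = √82.24 ≈ 9.069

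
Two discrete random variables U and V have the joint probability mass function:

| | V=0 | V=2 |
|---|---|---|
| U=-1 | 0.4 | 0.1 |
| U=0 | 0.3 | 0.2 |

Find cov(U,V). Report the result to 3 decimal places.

E[U] = -0.5,  E[V] = 0.6
E[UV] = -0.2
cov(U,V) = E[UV] − E[U]E[V] = -0.2 − (-0.5)(0.6) = 0.1

0.100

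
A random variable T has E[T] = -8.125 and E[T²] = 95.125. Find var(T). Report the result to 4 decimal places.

var(T) = 95.125 − (-8.125)² = 29.109375

29.1094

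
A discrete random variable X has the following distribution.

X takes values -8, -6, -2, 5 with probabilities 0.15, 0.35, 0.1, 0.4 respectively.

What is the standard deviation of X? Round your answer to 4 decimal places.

E[X] = (-8)(0.15) + (-6)(0.35) + (-2)(0.1) + (5)(0.4) = -1.5
E[X²] = (-8)²(0.15) + (-6)²(0.35) + (-2)²(0.1) + (5)²(0.4) = 32.6
Var(X) = E[X²] − (E[X])² = 32.6 − (-1.5)² = 30.35
SD(X) = √30.35 ≈ 5.5091

5.5091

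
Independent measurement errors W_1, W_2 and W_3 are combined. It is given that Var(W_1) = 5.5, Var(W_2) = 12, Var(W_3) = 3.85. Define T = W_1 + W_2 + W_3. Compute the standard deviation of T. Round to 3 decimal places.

4.621

By independence, Var(T) = (1)²Var(W_1) + (1)²Var(W_2) + (1)²Var(W_3)
= (1)²·5.5 + (1)²·12 + (1)²·3.85 = 21.35
SD(T) = √21.35 ≈ 4.621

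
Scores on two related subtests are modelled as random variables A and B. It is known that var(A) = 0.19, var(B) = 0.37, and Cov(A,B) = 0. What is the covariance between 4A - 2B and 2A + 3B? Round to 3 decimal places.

-0.700

Cov(4A - 2B, 2A + 3B) = (4)(2)var(A) + (-2)(3)var(B) + [(4)(3) + (-2)(2)]Cov(A,B)
= 8·0.19 + -6·0.37 + 8·0 = -0.7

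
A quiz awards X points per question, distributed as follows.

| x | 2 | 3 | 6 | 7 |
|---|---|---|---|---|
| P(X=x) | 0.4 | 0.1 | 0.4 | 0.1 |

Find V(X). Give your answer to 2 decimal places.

E[X] = (2)(0.4) + (3)(0.1) + (6)(0.4) + (7)(0.1) = 4.2
E[X²] = (2)²(0.4) + (3)²(0.1) + (6)²(0.4) + (7)²(0.1) = 21.8
V(X) = E[X²] − (E[X])² = 21.8 − (4.2)² = 4.16

4.16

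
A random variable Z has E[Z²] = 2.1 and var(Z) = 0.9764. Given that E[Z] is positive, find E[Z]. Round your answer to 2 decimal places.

(E[Z])² = E[Z²] − var(Z) = 2.1 − 0.9764 = 1.1236
E[Z] = √1.1236 = 1.06

1.06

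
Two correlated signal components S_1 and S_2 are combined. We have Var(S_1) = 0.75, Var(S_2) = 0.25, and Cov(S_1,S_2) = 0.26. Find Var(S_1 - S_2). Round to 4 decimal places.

0.4800

Var(S_1 - S_2) = (1)²·Var(S_1) + (-1)²·Var(S_2) + 2·(1)·(-1)·Cov(S_1,S_2)
= 1·0.75 + 1·0.25 + -2·0.26 = 0.48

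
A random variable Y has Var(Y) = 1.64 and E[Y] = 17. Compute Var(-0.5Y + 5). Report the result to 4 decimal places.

Var(-0.5Y + 5) = (-0.5)²·Var(Y) = 0.25·1.64 = 0.41

0.4100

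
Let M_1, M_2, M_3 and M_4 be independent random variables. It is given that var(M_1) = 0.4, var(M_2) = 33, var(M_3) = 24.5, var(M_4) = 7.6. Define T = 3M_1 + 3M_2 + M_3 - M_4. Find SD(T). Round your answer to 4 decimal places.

By independence, var(T) = (3)²var(M_1) + (3)²var(M_2) + (1)²var(M_3) + (-1)²var(M_4)
= (3)²·0.4 + (3)²·33 + (1)²·24.5 + (-1)²·7.6 = 332.7
SD(T) = √332.7 ≈ 18.2401

18.2401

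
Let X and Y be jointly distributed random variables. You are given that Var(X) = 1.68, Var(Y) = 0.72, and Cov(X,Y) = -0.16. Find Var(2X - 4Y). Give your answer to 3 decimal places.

Var(2X - 4Y) = (2)²·Var(X) + (-4)²·Var(Y) + 2·(2)·(-4)·Cov(X,Y)
= 4·1.68 + 16·0.72 + -16·-0.16 = 20.8

20.800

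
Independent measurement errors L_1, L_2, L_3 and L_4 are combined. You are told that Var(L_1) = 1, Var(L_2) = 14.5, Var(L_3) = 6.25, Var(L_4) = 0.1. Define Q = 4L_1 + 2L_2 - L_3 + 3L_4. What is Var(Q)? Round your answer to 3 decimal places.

By independence, Var(Q) = (4)²Var(L_1) + (2)²Var(L_2) + (-1)²Var(L_3) + (3)²Var(L_4)
= (4)²·1 + (2)²·14.5 + (-1)²·6.25 + (3)²·0.1 = 81.15

81.150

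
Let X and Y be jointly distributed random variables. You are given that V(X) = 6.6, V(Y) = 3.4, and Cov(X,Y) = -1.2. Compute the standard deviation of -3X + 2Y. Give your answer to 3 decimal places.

V(-3X + 2Y) = (-3)²·V(X) + (2)²·V(Y) + 2·(-3)·(2)·Cov(X,Y)
= 9·6.6 + 4·3.4 + -12·-1.2 = 87.4
σ(-3X + 2Y) = √87.4 ≈ 9.349

9.349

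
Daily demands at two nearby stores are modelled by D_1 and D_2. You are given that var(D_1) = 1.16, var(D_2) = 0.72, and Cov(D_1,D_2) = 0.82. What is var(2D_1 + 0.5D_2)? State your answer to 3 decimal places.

var(2D_1 + 0.5D_2) = (2)²·var(D_1) + (0.5)²·var(D_2) + 2·(2)·(0.5)·Cov(D_1,D_2)
= 4·1.16 + 0.25·0.72 + 2·0.82 = 6.46

6.460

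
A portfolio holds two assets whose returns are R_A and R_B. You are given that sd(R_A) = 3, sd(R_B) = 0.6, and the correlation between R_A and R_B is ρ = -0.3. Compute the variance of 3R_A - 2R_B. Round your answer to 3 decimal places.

88.920

Var(R_A) = (3)² = 9;  Var(R_B) = (0.6)² = 0.36
Cov(R_A,R_B) = ρ·sd(R_A)·sd(R_B) = -0.3·3·0.6 = -0.54
Var(3R_A - 2R_B) = (3)²·Var(R_A) + (-2)²·Var(R_B) + 2·(3)·(-2)·Cov(R_A,R_B)
= 9·9 + 4·0.36 + -12·-0.54 = 88.92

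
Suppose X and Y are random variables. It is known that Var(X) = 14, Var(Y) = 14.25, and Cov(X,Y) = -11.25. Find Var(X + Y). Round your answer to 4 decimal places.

Var(X + Y) = (1)²·Var(X) + (1)²·Var(Y) + 2·(1)·(1)·Cov(X,Y)
= 1·14 + 1·14.25 + 2·-11.25 = 5.75

5.7500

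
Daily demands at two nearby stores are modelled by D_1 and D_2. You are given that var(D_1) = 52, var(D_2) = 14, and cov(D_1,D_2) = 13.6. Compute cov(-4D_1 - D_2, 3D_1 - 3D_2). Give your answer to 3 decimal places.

cov(-4D_1 - D_2, 3D_1 - 3D_2) = (-4)(3)var(D_1) + (-1)(-3)var(D_2) + [(-4)(-3) + (-1)(3)]cov(D_1,D_2)
= -12·52 + 3·14 + 9·13.6 = -459.6

-459.600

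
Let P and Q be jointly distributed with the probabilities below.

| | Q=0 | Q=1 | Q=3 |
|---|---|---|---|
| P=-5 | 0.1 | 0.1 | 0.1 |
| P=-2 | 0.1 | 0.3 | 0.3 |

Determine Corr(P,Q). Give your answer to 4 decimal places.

E[P] = -2.9,  E[Q] = 1.6
E[PQ] = -4.4
cov(P,Q) = E[PQ] − E[P]E[Q] = -4.4 − (-2.9)(1.6) = 0.24
Var(P) = 1.89,  Var(Q) = 1.44
ρ = 0.24 / √(1.89·1.44) ≈ 0.1455

0.1455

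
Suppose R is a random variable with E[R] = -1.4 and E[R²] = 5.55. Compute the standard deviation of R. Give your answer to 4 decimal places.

1.8947

V(R) = 5.55 − (-1.4)² = 3.59
SD(R) = √3.59 ≈ 1.8947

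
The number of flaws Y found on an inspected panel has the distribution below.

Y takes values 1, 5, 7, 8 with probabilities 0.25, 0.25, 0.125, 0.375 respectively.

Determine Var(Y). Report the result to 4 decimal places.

E[Y] = (1)(0.25) + (5)(0.25) + (7)(0.125) + (8)(0.375) = 5.375
E[Y²] = (1)²(0.25) + (5)²(0.25) + (7)²(0.125) + (8)²(0.375) = 36.625
Var(Y) = E[Y²] − (E[Y])² = 36.625 − (5.375)² = 7.734375

7.7344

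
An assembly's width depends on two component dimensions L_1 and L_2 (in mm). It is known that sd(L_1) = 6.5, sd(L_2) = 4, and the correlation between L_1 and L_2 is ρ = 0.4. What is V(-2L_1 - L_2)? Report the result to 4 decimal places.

226.6000

V(L_1) = (6.5)² = 42.25;  V(L_2) = (4)² = 16
Cov(L_1,L_2) = ρ·sd(L_1)·sd(L_2) = 0.4·6.5·4 = 10.4
V(-2L_1 - L_2) = (-2)²·V(L_1) + (-1)²·V(L_2) + 2·(-2)·(-1)·Cov(L_1,L_2)
= 4·42.25 + 1·16 + 4·10.4 = 226.6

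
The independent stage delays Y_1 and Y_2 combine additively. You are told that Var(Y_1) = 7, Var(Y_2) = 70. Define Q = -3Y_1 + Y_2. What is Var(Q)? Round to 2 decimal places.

133.00

By independence, Var(Q) = (-3)²Var(Y_1) + (1)²Var(Y_2)
= (-3)²·7 + (1)²·70 = 133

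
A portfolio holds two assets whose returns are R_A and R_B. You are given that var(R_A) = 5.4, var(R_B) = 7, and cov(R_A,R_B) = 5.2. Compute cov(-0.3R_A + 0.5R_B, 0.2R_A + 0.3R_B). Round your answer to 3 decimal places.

cov(-0.3R_A + 0.5R_B, 0.2R_A + 0.3R_B) = (-0.3)(0.2)var(R_A) + (0.5)(0.3)var(R_B) + [(-0.3)(0.3) + (0.5)(0.2)]cov(R_A,R_B)
= -0.06·5.4 + 0.15·7 + 0.01·5.2 = 0.778

0.778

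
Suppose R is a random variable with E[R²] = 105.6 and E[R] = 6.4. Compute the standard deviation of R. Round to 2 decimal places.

8.04

Var(R) = 105.6 − (6.4)² = 64.64
SD(R) = √64.64 ≈ 8.04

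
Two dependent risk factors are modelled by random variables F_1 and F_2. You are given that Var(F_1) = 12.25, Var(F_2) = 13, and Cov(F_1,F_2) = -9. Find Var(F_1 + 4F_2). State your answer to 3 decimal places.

Var(F_1 + 4F_2) = (1)²·Var(F_1) + (4)²·Var(F_2) + 2·(1)·(4)·Cov(F_1,F_2)
= 1·12.25 + 16·13 + 8·-9 = 148.25

148.250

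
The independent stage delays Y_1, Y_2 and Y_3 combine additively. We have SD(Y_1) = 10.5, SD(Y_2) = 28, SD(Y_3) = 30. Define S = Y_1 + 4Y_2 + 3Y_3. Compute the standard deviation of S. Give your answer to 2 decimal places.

var(Y_1) = 110.25, var(Y_2) = 784, var(Y_3) = 900
By independence, var(S) = (1)²var(Y_1) + (4)²var(Y_2) + (3)²var(Y_3)
= (1)²·110.25 + (4)²·784 + (3)²·900 = 20754.25
SD(S) = √20754.25 ≈ 144.06

144.06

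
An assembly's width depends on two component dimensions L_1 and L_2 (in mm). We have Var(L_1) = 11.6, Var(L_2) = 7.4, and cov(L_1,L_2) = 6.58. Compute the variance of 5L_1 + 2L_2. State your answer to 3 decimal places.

Var(5L_1 + 2L_2) = (5)²·Var(L_1) + (2)²·Var(L_2) + 2·(5)·(2)·cov(L_1,L_2)
= 25·11.6 + 4·7.4 + 20·6.58 = 451.2

451.200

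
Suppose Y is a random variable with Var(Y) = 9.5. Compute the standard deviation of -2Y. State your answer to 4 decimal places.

Var(-2Y) = (-2)²·9.5 = 38
SD(-2Y) = √38 ≈ 6.1644

6.1644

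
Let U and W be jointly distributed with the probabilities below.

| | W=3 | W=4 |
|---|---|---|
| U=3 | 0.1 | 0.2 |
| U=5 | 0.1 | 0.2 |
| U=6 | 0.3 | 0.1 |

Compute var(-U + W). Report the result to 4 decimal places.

E[U] = 4.8,  E[W] = 3.5,  E[UW] = 16.6
var(U) = 24.6 − (4.8)² = 1.56;  var(W) = 12.5 − (3.5)² = 0.25
cov(U,W) = 16.6 − (4.8)(3.5) = -0.2
var(-U + W) = (-1)²·1.56 + (1)²·0.25 + 2·(-1)·(1)·-0.2 = 2.21

2.2100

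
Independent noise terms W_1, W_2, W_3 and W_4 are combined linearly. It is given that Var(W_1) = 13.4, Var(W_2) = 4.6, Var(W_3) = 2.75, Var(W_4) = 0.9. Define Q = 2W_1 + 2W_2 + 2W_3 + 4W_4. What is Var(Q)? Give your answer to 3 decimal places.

By independence, Var(Q) = (2)²Var(W_1) + (2)²Var(W_2) + (2)²Var(W_3) + (4)²Var(W_4)
= (2)²·13.4 + (2)²·4.6 + (2)²·2.75 + (4)²·0.9 = 97.4

97.400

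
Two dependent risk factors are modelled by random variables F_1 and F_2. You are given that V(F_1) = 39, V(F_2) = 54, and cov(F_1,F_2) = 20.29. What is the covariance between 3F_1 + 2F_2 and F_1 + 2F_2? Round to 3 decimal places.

495.320

cov(3F_1 + 2F_2, F_1 + 2F_2) = (3)(1)V(F_1) + (2)(2)V(F_2) + [(3)(2) + (2)(1)]cov(F_1,F_2)
= 3·39 + 4·54 + 8·20.29 = 495.32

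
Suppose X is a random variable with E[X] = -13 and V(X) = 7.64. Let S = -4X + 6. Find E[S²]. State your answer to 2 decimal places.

3486.24

E[-4X + 6] = -4·-13 + 6 = 58
V(-4X + 6) = (-4)²·7.64 = 122.24
E[S²] = V(S) + (E[S])² = 122.24 + (58)² = 3486.24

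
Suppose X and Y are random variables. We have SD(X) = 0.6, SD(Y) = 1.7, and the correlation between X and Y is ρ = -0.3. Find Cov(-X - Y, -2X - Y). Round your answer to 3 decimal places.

2.692

Var(X) = (0.6)² = 0.36;  Var(Y) = (1.7)² = 2.89
Cov(X,Y) = ρ·SD(X)·SD(Y) = -0.3·0.6·1.7 = -0.306
Cov(-X - Y, -2X - Y) = (-1)(-2)Var(X) + (-1)(-1)Var(Y) + [(-1)(-1) + (-1)(-2)]Cov(X,Y)
= 2·0.36 + 1·2.89 + 3·-0.306 = 2.692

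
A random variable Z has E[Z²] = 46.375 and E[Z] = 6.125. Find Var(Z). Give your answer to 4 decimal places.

Var(Z) = 46.375 − (6.125)² = 8.859375

8.8594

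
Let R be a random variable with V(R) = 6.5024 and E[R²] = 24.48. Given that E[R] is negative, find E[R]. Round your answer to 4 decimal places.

-4.2400

(E[R])² = E[R²] − V(R) = 24.48 − 6.5024 = 17.9776
E[R] = −√17.9776 = -4.24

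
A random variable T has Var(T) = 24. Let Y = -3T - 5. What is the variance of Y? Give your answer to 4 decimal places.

Var(-3T - 5) = (-3)²·Var(T) = 9·24 = 216

216.0000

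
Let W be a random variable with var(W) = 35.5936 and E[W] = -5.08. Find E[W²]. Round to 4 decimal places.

E[W²] = var(W) + (E[W])² = 35.5936 + (-5.08)² = 61.4

61.4000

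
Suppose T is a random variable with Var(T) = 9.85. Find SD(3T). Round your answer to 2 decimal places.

Var(3T) = (3)²·9.85 = 88.65
SD(3T) = √88.65 ≈ 9.42

9.42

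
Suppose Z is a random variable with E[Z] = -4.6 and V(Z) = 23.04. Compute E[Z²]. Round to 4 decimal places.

44.2000

E[Z²] = V(Z) + (E[Z])² = 23.04 + (-4.6)² = 44.2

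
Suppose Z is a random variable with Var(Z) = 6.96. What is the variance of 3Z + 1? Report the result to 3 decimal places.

62.640

Var(3Z + 1) = (3)²·Var(Z) = 9·6.96 = 62.64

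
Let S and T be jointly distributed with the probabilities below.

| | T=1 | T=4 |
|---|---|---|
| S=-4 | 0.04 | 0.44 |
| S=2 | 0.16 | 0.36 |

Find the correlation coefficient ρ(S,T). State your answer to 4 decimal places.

E[S] = -0.88,  E[T] = 3.4
E[ST] = -4
cov(S,T) = E[ST] − E[S]E[T] = -4 − (-0.88)(3.4) = -1.008
Var(S) = 8.9856,  Var(T) = 1.44
ρ = -1.008 / √(8.9856·1.44) ≈ -0.2802

-0.2802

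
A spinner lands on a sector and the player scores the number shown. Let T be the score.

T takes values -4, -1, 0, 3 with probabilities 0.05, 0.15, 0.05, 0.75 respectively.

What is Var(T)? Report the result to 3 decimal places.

4.090

E[T] = (-4)(0.05) + (-1)(0.15) + (0)(0.05) + (3)(0.75) = 1.9
E[T²] = (-4)²(0.05) + (-1)²(0.15) + (0)²(0.05) + (3)²(0.75) = 7.7
Var(T) = E[T²] − (E[T])² = 7.7 − (1.9)² = 4.09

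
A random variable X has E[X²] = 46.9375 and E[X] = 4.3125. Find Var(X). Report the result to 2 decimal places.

Var(X) = 46.9375 − (4.3125)² = 28.33984375

28.34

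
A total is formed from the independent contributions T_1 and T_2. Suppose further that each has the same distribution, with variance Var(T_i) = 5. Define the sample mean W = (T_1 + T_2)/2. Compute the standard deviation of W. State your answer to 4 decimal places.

1.5811

By independence, Var(W) = (0.5)²Var(T_1) + (0.5)²Var(T_2)
= (0.5)²·5 + (0.5)²·5 = 2.5
sd(W) = √2.5 ≈ 1.5811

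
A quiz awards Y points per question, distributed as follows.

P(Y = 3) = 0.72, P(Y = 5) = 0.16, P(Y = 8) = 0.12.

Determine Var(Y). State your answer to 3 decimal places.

2.794

E[Y] = (3)(0.72) + (5)(0.16) + (8)(0.12) = 3.92
E[Y²] = (3)²(0.72) + (5)²(0.16) + (8)²(0.12) = 18.16
Var(Y) = E[Y²] − (E[Y])² = 18.16 − (3.92)² = 2.7936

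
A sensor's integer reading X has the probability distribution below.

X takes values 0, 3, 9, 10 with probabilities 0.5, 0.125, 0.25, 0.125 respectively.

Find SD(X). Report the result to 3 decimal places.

E[X] = (0)(0.5) + (3)(0.125) + (9)(0.25) + (10)(0.125) = 3.875
E[X²] = (0)²(0.5) + (3)²(0.125) + (9)²(0.25) + (10)²(0.125) = 33.875
Var(X) = E[X²] − (E[X])² = 33.875 − (3.875)² = 18.859375
SD(X) = √18.859375 ≈ 4.343

4.343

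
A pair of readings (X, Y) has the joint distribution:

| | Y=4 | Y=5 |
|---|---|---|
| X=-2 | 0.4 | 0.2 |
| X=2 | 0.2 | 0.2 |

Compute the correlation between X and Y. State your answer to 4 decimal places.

E[X] = -0.4,  E[Y] = 4.4
E[XY] = -1.6
Cov(X,Y) = E[XY] − E[X]E[Y] = -1.6 − (-0.4)(4.4) = 0.16
V(X) = 3.84,  V(Y) = 0.24
ρ = 0.16 / √(3.84·0.24) ≈ 0.1667

0.1667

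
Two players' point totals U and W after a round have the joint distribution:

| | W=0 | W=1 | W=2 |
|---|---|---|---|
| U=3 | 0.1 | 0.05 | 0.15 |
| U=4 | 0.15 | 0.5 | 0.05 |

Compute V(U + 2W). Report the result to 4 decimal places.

E[U] = 3.7,  E[W] = 0.95,  E[UW] = 3.45
V(U) = 13.9 − (3.7)² = 0.21;  V(W) = 1.35 − (0.95)² = 0.4475
cov(U,W) = 3.45 − (3.7)(0.95) = -0.065
V(U + 2W) = (1)²·0.21 + (2)²·0.4475 + 2·(1)·(2)·-0.065 = 1.74

1.7400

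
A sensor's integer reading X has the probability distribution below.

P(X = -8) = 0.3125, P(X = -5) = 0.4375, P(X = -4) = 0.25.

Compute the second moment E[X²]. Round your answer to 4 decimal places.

34.9375

E[X²] = (-8)²(0.3125) + (-5)²(0.4375) + (-4)²(0.25) = 34.9375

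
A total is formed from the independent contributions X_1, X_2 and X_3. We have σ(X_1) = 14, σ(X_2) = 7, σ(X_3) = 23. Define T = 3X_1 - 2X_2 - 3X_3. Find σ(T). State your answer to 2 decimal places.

81.98

var(X_1) = 196, var(X_2) = 49, var(X_3) = 529
By independence, var(T) = (3)²var(X_1) + (-2)²var(X_2) + (-3)²var(X_3)
= (3)²·196 + (-2)²·49 + (-3)²·529 = 6721
σ(T) = √6721 ≈ 81.98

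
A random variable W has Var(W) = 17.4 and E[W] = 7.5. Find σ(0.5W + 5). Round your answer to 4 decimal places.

2.0857

Var(0.5W + 5) = (0.5)²·17.4 = 4.35
σ(0.5W + 5) = √4.35 ≈ 2.0857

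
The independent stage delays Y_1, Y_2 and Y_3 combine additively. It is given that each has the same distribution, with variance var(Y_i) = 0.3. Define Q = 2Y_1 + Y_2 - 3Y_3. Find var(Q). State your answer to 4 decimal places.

4.2000

By independence, var(Q) = (2)²var(Y_1) + (1)²var(Y_2) + (-3)²var(Y_3)
= (2)²·0.3 + (1)²·0.3 + (-3)²·0.3 = 4.2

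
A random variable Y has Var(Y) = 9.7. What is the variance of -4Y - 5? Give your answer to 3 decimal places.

Var(-4Y - 5) = (-4)²·Var(Y) = 16·9.7 = 155.2

155.200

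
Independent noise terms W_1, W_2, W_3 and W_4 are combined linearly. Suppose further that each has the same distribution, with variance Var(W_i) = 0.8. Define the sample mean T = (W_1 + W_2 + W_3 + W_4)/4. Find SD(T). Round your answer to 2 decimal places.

By independence, Var(T) = (0.25)²Var(W_1) + (0.25)²Var(W_2) + (0.25)²Var(W_3) + (0.25)²Var(W_4)
= (0.25)²·0.8 + (0.25)²·0.8 + (0.25)²·0.8 + (0.25)²·0.8 = 0.2
SD(T) = √0.2 ≈ 0.45

0.45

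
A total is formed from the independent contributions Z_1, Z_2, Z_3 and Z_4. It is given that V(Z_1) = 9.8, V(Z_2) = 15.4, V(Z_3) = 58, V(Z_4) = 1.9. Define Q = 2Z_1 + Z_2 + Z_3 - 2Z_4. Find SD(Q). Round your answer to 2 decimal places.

10.96

By independence, V(Q) = (2)²V(Z_1) + (1)²V(Z_2) + (1)²V(Z_3) + (-2)²V(Z_4)
= (2)²·9.8 + (1)²·15.4 + (1)²·58 + (-2)²·1.9 = 120.2
SD(Q) = √120.2 ≈ 10.96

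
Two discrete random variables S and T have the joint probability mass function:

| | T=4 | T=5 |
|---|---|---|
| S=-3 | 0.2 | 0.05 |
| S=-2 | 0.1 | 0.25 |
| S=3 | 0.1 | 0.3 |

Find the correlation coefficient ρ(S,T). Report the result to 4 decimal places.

E[S] = -0.25,  E[T] = 4.6
E[ST] = -0.75
Cov(S,T) = E[ST] − E[S]E[T] = -0.75 − (-0.25)(4.6) = 0.4
Var(S) = 7.1875,  Var(T) = 0.24
ρ = 0.4 / √(7.1875·0.24) ≈ 0.3046

0.3046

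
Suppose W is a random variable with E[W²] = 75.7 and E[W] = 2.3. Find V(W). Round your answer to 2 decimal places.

V(W) = 75.7 − (2.3)² = 70.41

70.41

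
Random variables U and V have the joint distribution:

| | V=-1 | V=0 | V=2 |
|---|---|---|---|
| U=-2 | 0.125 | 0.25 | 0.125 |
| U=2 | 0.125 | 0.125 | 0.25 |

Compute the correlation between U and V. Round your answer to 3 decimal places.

E[U] = 0,  E[V] = 0.5
E[UV] = 0.5
Cov(U,V) = E[UV] − E[U]E[V] = 0.5 − (0)(0.5) = 0.5
Var(U) = 4,  Var(V) = 1.5
ρ = 0.5 / √(4·1.5) ≈ 0.204

0.204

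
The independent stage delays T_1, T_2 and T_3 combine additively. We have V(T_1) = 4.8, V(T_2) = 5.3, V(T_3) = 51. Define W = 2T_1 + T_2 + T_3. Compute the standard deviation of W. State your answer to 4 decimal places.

8.6891

By independence, V(W) = (2)²V(T_1) + (1)²V(T_2) + (1)²V(T_3)
= (2)²·4.8 + (1)²·5.3 + (1)²·51 = 75.5
σ(W) = √75.5 ≈ 8.6891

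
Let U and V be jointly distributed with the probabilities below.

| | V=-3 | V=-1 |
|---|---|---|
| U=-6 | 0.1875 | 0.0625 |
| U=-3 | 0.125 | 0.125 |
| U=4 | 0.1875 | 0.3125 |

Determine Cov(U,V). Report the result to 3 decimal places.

1.250

E[U] = -0.25,  E[V] = -2
E[UV] = 1.75
Cov(U,V) = E[UV] − E[U]E[V] = 1.75 − (-0.25)(-2) = 1.25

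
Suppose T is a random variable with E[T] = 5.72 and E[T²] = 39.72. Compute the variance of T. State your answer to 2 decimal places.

7.00

var(T) = 39.72 − (5.72)² = 7.0016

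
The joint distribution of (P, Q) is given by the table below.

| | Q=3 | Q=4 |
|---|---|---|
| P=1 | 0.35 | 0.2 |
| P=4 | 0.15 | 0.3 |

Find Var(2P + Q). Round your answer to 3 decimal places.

10.060

E[P] = 2.35,  E[Q] = 3.5,  E[PQ] = 8.45
Var(P) = 7.75 − (2.35)² = 2.2275;  Var(Q) = 12.5 − (3.5)² = 0.25
cov(P,Q) = 8.45 − (2.35)(3.5) = 0.225
Var(2P + Q) = (2)²·2.2275 + (1)²·0.25 + 2·(2)·(1)·0.225 = 10.06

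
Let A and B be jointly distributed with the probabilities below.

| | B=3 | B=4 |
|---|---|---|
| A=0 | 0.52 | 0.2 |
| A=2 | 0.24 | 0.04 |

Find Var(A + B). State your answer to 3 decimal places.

E[A] = 0.56,  E[B] = 3.24,  E[AB] = 1.76
Var(A) = 1.12 − (0.56)² = 0.8064;  Var(B) = 10.68 − (3.24)² = 0.1824
Cov(A,B) = 1.76 − (0.56)(3.24) = -0.0544
Var(A + B) = (1)²·0.8064 + (1)²·0.1824 + 2·(1)·(1)·-0.0544 = 0.88

0.880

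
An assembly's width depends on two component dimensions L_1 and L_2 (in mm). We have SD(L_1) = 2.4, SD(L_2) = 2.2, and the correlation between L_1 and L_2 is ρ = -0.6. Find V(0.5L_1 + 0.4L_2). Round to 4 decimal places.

0.9472

V(L_1) = (2.4)² = 5.76;  V(L_2) = (2.2)² = 4.84
Cov(L_1,L_2) = ρ·SD(L_1)·SD(L_2) = -0.6·2.4·2.2 = -3.168
V(0.5L_1 + 0.4L_2) = (0.5)²·V(L_1) + (0.4)²·V(L_2) + 2·(0.5)·(0.4)·Cov(L_1,L_2)
= 0.25·5.76 + 0.16·4.84 + 0.4·-3.168 = 0.9472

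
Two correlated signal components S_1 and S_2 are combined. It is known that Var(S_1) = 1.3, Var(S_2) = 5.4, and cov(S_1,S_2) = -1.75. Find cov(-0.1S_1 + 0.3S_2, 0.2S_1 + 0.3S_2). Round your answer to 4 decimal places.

0.4075

cov(-0.1S_1 + 0.3S_2, 0.2S_1 + 0.3S_2) = (-0.1)(0.2)Var(S_1) + (0.3)(0.3)Var(S_2) + [(-0.1)(0.3) + (0.3)(0.2)]cov(S_1,S_2)
= -0.02·1.3 + 0.09·5.4 + 0.03·-1.75 = 0.4075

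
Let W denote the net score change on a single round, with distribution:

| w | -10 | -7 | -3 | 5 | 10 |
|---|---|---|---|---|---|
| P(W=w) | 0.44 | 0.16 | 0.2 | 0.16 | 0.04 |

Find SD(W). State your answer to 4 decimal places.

E[W] = (-10)(0.44) + (-7)(0.16) + (-3)(0.2) + (5)(0.16) + (10)(0.04) = -4.92
E[W²] = (-10)²(0.44) + (-7)²(0.16) + (-3)²(0.2) + (5)²(0.16) + (10)²(0.04) = 61.64
Var(W) = E[W²] − (E[W])² = 61.64 − (-4.92)² = 37.4336
SD(W) = √37.4336 ≈ 6.1183

6.1183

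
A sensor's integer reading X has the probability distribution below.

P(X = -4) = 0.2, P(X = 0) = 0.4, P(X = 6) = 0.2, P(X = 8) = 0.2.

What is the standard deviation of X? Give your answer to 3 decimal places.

E[X] = (-4)(0.2) + (0)(0.4) + (6)(0.2) + (8)(0.2) = 2
E[X²] = (-4)²(0.2) + (0)²(0.4) + (6)²(0.2) + (8)²(0.2) = 23.2
Var(X) = E[X²] − (E[X])² = 23.2 − (2)² = 19.2
SD(X) = √19.2 ≈ 4.382

4.382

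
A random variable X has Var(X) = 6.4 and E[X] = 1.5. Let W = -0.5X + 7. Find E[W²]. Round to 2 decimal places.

E[-0.5X + 7] = -0.5·1.5 + 7 = 6.25
Var(-0.5X + 7) = (-0.5)²·6.4 = 1.6
E[W²] = Var(W) + (E[W])² = 1.6 + (6.25)² = 40.6625

40.66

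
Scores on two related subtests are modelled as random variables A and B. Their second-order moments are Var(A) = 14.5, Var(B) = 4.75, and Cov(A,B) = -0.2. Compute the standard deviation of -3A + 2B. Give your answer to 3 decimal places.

Var(-3A + 2B) = (-3)²·Var(A) + (2)²·Var(B) + 2·(-3)·(2)·Cov(A,B)
= 9·14.5 + 4·4.75 + -12·-0.2 = 151.9
SD(-3A + 2B) = √151.9 ≈ 12.325

12.325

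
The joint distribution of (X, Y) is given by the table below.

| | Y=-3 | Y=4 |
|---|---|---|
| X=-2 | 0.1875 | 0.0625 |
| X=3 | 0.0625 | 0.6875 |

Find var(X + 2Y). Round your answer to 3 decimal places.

58.938

E[X] = 1.75,  E[Y] = 2.25,  E[XY] = 8.3125
var(X) = 7.75 − (1.75)² = 4.6875;  var(Y) = 14.25 − (2.25)² = 9.1875
Cov(X,Y) = 8.3125 − (1.75)(2.25) = 4.375
var(X + 2Y) = (1)²·4.6875 + (2)²·9.1875 + 2·(1)·(2)·4.375 = 58.9375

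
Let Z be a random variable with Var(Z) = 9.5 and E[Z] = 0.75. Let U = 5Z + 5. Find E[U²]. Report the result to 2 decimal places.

E[5Z + 5] = 5·0.75 + 5 = 8.75
Var(5Z + 5) = (5)²·9.5 = 237.5
E[U²] = Var(U) + (E[U])² = 237.5 + (8.75)² = 314.0625

314.06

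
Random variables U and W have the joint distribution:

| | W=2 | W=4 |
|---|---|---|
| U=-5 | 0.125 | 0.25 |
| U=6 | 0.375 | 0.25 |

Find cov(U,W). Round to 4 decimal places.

-1.3750

E[U] = 1.875,  E[W] = 3
E[UW] = 4.25
cov(U,W) = E[UW] − E[U]E[W] = 4.25 − (1.875)(3) = -1.375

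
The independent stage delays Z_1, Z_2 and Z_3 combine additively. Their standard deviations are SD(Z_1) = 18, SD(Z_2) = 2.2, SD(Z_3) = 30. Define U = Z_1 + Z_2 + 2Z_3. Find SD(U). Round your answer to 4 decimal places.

62.6805

var(Z_1) = 324, var(Z_2) = 4.84, var(Z_3) = 900
By independence, var(U) = (1)²var(Z_1) + (1)²var(Z_2) + (2)²var(Z_3)
= (1)²·324 + (1)²·4.84 + (2)²·900 = 3928.84
SD(U) = √3928.84 ≈ 62.6805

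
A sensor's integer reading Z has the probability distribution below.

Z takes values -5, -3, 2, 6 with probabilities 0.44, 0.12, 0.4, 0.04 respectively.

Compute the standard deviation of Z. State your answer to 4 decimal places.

E[Z] = (-5)(0.44) + (-3)(0.12) + (2)(0.4) + (6)(0.04) = -1.52
E[Z²] = (-5)²(0.44) + (-3)²(0.12) + (2)²(0.4) + (6)²(0.04) = 15.12
Var(Z) = E[Z²] − (E[Z])² = 15.12 − (-1.52)² = 12.8096
SD(Z) = √12.8096 ≈ 3.5791

3.5791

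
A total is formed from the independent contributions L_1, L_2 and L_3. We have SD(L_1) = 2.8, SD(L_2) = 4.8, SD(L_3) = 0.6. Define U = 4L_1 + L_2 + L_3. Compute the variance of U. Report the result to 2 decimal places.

V(L_1) = 7.84, V(L_2) = 23.04, V(L_3) = 0.36
By independence, V(U) = (4)²V(L_1) + (1)²V(L_2) + (1)²V(L_3)
= (4)²·7.84 + (1)²·23.04 + (1)²·0.36 = 148.84

148.84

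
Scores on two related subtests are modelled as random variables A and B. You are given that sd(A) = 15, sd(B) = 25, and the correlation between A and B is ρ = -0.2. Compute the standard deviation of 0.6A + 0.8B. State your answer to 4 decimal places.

V(A) = (15)² = 225;  V(B) = (25)² = 625
cov(A,B) = ρ·sd(A)·sd(B) = -0.2·15·25 = -75
V(0.6A + 0.8B) = (0.6)²·V(A) + (0.8)²·V(B) + 2·(0.6)·(0.8)·cov(A,B)
= 0.36·225 + 0.64·625 + 0.96·-75 = 409
sd(0.6A + 0.8B) = √409 ≈ 20.2237

20.2237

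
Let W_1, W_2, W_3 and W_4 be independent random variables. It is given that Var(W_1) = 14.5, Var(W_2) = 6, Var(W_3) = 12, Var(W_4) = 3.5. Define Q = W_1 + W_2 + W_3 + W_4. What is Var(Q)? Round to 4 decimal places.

36.0000

By independence, Var(Q) = (1)²Var(W_1) + (1)²Var(W_2) + (1)²Var(W_3) + (1)²Var(W_4)
= (1)²·14.5 + (1)²·6 + (1)²·12 + (1)²·3.5 = 36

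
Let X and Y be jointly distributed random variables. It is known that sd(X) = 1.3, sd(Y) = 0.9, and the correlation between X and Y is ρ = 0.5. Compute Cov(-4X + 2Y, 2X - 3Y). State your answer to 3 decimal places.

V(X) = (1.3)² = 1.69;  V(Y) = (0.9)² = 0.81
Cov(X,Y) = ρ·sd(X)·sd(Y) = 0.5·1.3·0.9 = 0.585
Cov(-4X + 2Y, 2X - 3Y) = (-4)(2)V(X) + (2)(-3)V(Y) + [(-4)(-3) + (2)(2)]Cov(X,Y)
= -8·1.69 + -6·0.81 + 16·0.585 = -9.02

-9.020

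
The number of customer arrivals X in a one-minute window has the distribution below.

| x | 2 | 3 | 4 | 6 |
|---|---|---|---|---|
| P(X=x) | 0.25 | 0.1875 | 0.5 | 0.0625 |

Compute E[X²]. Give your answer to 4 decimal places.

E[X²] = (2)²(0.25) + (3)²(0.1875) + (4)²(0.5) + (6)²(0.0625) = 12.9375

12.9375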